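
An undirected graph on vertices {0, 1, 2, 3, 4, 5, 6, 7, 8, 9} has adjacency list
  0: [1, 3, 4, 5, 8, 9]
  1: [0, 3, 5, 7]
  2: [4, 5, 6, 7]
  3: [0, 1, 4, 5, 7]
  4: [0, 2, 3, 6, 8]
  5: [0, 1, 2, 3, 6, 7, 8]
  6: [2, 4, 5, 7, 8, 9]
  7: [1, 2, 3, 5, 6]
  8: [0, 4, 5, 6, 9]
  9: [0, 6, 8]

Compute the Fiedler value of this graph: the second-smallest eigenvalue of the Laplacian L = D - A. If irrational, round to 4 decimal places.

With the vertex order [0, 1, 2, 3, 4, 5, 6, 7, 8, 9], the degrees are [6, 4, 4, 5, 5, 7, 6, 5, 5, 3], giving D = diag(6, 4, 4, 5, 5, 7, 6, 5, 5, 3) and L = D - A. The sorted Laplacian eigenvalues are [0, 2.3134, 3.1376, 4.1600, 5.3470, 5.5525, 6.3380, 7.1659, 7.3656, 8.6201]; the algebraic connectivity is the second entry, 2.3134. There is one zero in the spectrum, matching the 1 component.

2.3134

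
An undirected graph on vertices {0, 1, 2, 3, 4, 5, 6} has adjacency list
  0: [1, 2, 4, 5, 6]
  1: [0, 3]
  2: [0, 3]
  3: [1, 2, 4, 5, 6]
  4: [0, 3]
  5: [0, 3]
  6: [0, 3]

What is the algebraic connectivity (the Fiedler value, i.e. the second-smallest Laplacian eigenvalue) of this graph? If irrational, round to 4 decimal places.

2

With the vertex order [0, 1, 2, 3, 4, 5, 6], the degrees are [5, 2, 2, 5, 2, 2, 2], giving D = diag(5, 2, 2, 5, 2, 2, 2) and L = D - A. The smallest Laplacian eigenvalue is always 0. The next one, lambda_2 = 2, measures how hard the graph is to disconnect: larger values mean better connectivity. There is one zero in the spectrum, matching the 1 component. The eigenvalues sum to 20, which equals trace(L) = 2|E|.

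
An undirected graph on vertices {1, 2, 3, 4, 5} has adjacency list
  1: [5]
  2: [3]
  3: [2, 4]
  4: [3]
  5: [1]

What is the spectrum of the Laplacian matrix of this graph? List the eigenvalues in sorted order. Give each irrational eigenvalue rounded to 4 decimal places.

[0, 0, 1, 2, 3]

With the vertex order [1, 2, 3, 4, 5], the degrees are [1, 1, 2, 1, 1], giving D = diag(1, 1, 2, 1, 1) and L = D - A. Since every row of L sums to 0, the all-ones vector is in the kernel and 0 is an eigenvalue. The 2 zero eigenvalues correspond to the 2 connected components. The eigenvalues sum to 6, which equals trace(L) = 2|E|.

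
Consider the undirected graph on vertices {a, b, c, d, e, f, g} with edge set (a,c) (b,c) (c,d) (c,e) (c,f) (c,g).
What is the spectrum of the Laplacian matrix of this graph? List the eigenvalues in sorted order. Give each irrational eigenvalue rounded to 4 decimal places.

With the vertex order [a, b, c, d, e, f, g], the degrees are [1, 1, 6, 1, 1, 1, 1], giving D = diag(1, 1, 6, 1, 1, 1, 1) and L = D - A. Since every row of L sums to 0, the all-ones vector is in the kernel and 0 is an eigenvalue. The single zero eigenvalue shows the graph is connected.

[0, 1, 1, 1, 1, 1, 7]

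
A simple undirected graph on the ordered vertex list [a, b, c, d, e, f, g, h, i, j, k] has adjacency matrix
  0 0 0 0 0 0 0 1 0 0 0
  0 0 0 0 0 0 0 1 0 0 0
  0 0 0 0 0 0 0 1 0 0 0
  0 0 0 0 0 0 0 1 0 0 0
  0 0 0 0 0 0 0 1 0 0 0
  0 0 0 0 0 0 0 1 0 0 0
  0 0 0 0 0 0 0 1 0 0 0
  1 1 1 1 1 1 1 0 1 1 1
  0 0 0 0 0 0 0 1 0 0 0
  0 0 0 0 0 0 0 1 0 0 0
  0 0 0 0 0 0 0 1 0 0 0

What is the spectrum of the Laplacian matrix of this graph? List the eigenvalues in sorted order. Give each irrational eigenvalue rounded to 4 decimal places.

[0, 1, 1, 1, 1, 1, 1, 1, 1, 1, 11]

Each diagonal entry of L is the vertex degree and each off-diagonal entry is -1 where an edge is present, 0 otherwise; in the order [a, b, c, d, e, f, g, h, i, j, k] the diagonal is [1, 1, 1, 1, 1, 1, 1, 10, 1, 1, 1]. The multiplicity of 0 as a Laplacian eigenvalue equals the number of connected components. The single zero eigenvalue shows the graph is connected. The eigenvalues sum to 20, which equals trace(L) = 2|E|.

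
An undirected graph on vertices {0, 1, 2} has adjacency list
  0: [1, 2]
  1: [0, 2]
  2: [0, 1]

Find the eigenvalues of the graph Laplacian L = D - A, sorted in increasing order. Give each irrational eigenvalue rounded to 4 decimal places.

Reading degrees in the order [0, 1, 2] gives [2, 2, 2]; set D = diag(2, 2, 2) and form L = D - A. Since every row of L sums to 0, the all-ones vector is in the kernel and 0 is an eigenvalue. By the matrix-tree theorem the graph has (1/3) * product of the nonzero eigenvalues = 3 spanning trees.

[0, 3, 3]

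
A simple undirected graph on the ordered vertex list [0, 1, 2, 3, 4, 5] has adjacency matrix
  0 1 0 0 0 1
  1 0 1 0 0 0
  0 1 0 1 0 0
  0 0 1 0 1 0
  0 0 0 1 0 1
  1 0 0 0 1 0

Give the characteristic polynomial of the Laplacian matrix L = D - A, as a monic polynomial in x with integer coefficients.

Each diagonal entry of L is the vertex degree and each off-diagonal entry is -1 where an edge is present, 0 otherwise; in the order [0, 1, 2, 3, 4, 5] the diagonal is [2, 2, 2, 2, 2, 2]. Computing det(xI - L) by cofactor expansion (or equivalently via sum-over-permutations) gives x^6 - 12x^5 + 54x^4 - 112x^3 + 105x^2 - 36x. Since p(0) = det(-L) = 0, x divides p(x). There is one zero in the spectrum, matching the 1 component.

x^6 - 12x^5 + 54x^4 - 112x^3 + 105x^2 - 36x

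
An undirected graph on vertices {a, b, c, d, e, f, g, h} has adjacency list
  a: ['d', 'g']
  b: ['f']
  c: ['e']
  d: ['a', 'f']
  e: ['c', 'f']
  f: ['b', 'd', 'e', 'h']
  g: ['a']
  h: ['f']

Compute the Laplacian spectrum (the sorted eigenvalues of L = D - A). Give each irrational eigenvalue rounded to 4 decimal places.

Reading degrees in the order [a, b, c, d, e, f, g, h] gives [2, 1, 1, 2, 2, 4, 1, 1]; set D = diag(2, 1, 1, 2, 2, 4, 1, 1) and form L = D - A. Since every row of L sums to 0, the all-ones vector is in the kernel and 0 is an eigenvalue. The single zero eigenvalue shows the graph is connected. The eigenvalues sum to 14, which equals trace(L) = 2|E|.

[0, 0.2538, 0.5472, 1, 1.4689, 2.4066, 3.1504, 5.1732]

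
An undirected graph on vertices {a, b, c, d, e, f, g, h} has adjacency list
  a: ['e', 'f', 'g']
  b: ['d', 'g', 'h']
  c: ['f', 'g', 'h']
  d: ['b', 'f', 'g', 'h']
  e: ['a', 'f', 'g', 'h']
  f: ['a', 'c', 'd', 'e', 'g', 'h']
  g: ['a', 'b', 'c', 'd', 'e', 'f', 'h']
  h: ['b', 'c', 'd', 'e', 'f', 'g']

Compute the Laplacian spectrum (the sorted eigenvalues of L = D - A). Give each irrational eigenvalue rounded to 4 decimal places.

[0, 2.2266, 2.8013, 4.2865, 4.5200, 6.9122, 7.2534, 8]

Each diagonal entry of L is the vertex degree and each off-diagonal entry is -1 where an edge is present, 0 otherwise; in the order [a, b, c, d, e, f, g, h] the diagonal is [3, 3, 3, 4, 4, 6, 7, 6]. Since every row of L sums to 0, the all-ones vector is in the kernel and 0 is an eigenvalue. The eigenvalues sum to 36, which equals trace(L) = 2|E|. By the matrix-tree theorem the graph has (1/8) * product of the nonzero eigenvalues = 6059 spanning trees.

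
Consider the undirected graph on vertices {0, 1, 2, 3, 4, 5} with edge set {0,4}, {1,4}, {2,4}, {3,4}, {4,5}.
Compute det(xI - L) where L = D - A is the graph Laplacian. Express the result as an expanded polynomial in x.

x^6 - 10x^5 + 30x^4 - 40x^3 + 25x^2 - 6x

Reading degrees in the order [0, 1, 2, 3, 4, 5] gives [1, 1, 1, 1, 5, 1]; set D = diag(1, 1, 1, 1, 5, 1) and form L = D - A. L has integer entries, so p(x) = det(xI - L) has integer coefficients. Expanding the determinant yields x^6 - 10x^5 + 30x^4 - 40x^3 + 25x^2 - 6x. The constant term is 0 because L is singular (the all-ones vector lies in its kernel).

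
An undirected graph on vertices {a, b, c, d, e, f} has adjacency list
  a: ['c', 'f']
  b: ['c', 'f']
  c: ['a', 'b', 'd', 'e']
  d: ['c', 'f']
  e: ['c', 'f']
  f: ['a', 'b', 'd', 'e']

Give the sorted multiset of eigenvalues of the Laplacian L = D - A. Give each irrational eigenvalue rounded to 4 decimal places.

With the vertex order [a, b, c, d, e, f], the degrees are [2, 2, 4, 2, 2, 4], giving D = diag(2, 2, 4, 2, 2, 4) and L = D - A. Since every row of L sums to 0, the all-ones vector is in the kernel and 0 is an eigenvalue. The single zero eigenvalue shows the graph is connected. The eigenvalues sum to 16, which equals trace(L) = 2|E|.

[0, 2, 2, 2, 4, 6]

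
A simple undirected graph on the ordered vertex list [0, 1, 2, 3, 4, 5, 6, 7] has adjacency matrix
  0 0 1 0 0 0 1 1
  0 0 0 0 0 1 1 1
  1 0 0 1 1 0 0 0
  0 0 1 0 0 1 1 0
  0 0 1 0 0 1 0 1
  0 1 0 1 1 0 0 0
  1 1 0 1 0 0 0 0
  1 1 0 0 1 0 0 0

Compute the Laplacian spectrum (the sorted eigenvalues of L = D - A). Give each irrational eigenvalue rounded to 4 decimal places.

[0, 2, 2, 2, 4, 4, 4, 6]

Reading degrees in the order [0, 1, 2, 3, 4, 5, 6, 7] gives [3, 3, 3, 3, 3, 3, 3, 3]; set D = diag(3, 3, 3, 3, 3, 3, 3, 3) and form L = D - A. Since every row of L sums to 0, the all-ones vector is in the kernel and 0 is an eigenvalue. The single zero eigenvalue shows the graph is connected. There is one zero in the spectrum, matching the 1 component. The largest eigenvalue, 6, is at most the vertex count 8.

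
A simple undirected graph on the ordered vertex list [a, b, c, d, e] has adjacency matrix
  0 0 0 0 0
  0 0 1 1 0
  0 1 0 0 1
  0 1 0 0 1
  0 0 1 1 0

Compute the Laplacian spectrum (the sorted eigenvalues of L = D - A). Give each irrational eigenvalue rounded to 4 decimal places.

[0, 0, 2, 2, 4]

With the vertex order [a, b, c, d, e], the degrees are [0, 2, 2, 2, 2], giving D = diag(0, 2, 2, 2, 2) and L = D - A. The multiplicity of 0 as a Laplacian eigenvalue equals the number of connected components. The 2 zero eigenvalues correspond to the 2 connected components. The eigenvalues sum to 8, which equals trace(L) = 2|E|. The largest eigenvalue, 4, is at most the vertex count 5.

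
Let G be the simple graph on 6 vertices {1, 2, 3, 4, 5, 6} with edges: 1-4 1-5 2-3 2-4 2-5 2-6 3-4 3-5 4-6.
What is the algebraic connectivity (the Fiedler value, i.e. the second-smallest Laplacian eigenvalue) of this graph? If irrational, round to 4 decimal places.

Reading degrees in the order [1, 2, 3, 4, 5, 6] gives [2, 4, 3, 4, 3, 2]; set D = diag(2, 4, 3, 4, 3, 2) and form L = D - A. The sorted Laplacian eigenvalues are [0, 1.6072, 2.3023, 3.6405, 4.8631, 5.5869]; the algebraic connectivity is the second entry, 1.6072. By the matrix-tree theorem the graph has (1/6) * product of the nonzero eigenvalues = 61 spanning trees.

1.6072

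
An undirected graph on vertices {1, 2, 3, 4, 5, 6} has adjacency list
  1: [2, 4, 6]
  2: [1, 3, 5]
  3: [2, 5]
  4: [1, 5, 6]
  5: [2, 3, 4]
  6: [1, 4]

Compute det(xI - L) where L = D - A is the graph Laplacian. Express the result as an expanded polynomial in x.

With the vertex order [1, 2, 3, 4, 5, 6], the degrees are [3, 3, 2, 3, 3, 2], giving D = diag(3, 3, 2, 3, 3, 2) and L = D - A. Computing det(xI - L) by cofactor expansion (or equivalently via sum-over-permutations) gives x^6 - 16x^5 + 98x^4 - 284x^3 + 381x^2 - 180x. The coefficient of x^5 equals -trace(L) = -16, matching the sum of degrees. The largest eigenvalue, 5, is at most the vertex count 6.

x^6 - 16x^5 + 98x^4 - 284x^3 + 381x^2 - 180x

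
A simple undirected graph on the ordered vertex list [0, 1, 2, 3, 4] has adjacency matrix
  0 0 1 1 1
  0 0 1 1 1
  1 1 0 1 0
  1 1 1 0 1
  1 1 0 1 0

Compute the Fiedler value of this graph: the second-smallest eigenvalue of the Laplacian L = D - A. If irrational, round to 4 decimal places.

3

Reading degrees in the order [0, 1, 2, 3, 4] gives [3, 3, 3, 4, 3]; set D = diag(3, 3, 3, 4, 3) and form L = D - A. The smallest Laplacian eigenvalue is always 0. The next one, lambda_2 = 3, measures how hard the graph is to disconnect: larger values mean better connectivity. The eigenvalues sum to 16, which equals trace(L) = 2|E|.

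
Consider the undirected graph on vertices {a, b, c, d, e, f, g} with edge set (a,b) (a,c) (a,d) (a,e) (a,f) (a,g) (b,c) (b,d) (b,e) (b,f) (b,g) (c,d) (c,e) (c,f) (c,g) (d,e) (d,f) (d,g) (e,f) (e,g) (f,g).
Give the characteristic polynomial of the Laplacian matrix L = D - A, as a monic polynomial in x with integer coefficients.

Each diagonal entry of L is the vertex degree and each off-diagonal entry is -1 where an edge is present, 0 otherwise; in the order [a, b, c, d, e, f, g] the diagonal is [6, 6, 6, 6, 6, 6, 6]. Computing det(xI - L) by cofactor expansion (or equivalently via sum-over-permutations) gives x^7 - 42x^6 + 735x^5 - 6860x^4 + 36015x^3 - 100842x^2 + 117649x. The coefficient of x^6 equals -trace(L) = -42, matching the sum of degrees. There is one zero in the spectrum, matching the 1 component.

x^7 - 42x^6 + 735x^5 - 6860x^4 + 36015x^3 - 100842x^2 + 117649x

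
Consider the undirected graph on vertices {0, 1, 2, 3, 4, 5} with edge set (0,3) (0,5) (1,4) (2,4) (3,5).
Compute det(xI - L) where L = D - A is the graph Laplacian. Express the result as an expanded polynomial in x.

x^6 - 10x^5 + 36x^4 - 54x^3 + 27x^2

With the vertex order [0, 1, 2, 3, 4, 5], the degrees are [2, 1, 1, 2, 2, 2], giving D = diag(2, 1, 1, 2, 2, 2) and L = D - A. The eigenvalues of L are [0, 0, 1, 3, 3, 3]; the characteristic polynomial is the product of (x - lambda_i), which multiplies out to x^6 - 10x^5 + 36x^4 - 54x^3 + 27x^2. Since p(0) = det(-L) = 0, x divides p(x). There are 2 zeros in the spectrum, matching the 2 components.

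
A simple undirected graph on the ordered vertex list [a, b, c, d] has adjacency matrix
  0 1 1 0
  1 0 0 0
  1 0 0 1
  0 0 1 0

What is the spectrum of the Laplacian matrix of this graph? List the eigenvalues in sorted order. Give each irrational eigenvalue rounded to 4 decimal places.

[0, 0.5858, 2, 3.4142]

Reading degrees in the order [a, b, c, d] gives [2, 1, 2, 1]; set D = diag(2, 1, 2, 1) and form L = D - A. Diagonalising L (or applying a numerical eigensolver to the 4x4 matrix) gives the spectrum above. The single zero eigenvalue shows the graph is connected.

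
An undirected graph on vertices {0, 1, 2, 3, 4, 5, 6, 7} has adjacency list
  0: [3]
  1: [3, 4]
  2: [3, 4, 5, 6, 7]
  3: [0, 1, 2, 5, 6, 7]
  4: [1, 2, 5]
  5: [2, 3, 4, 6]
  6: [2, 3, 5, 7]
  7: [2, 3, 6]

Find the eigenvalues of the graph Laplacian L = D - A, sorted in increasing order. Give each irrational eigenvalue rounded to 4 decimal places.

[0, 0.9570, 1.6488, 2.8649, 4, 5.3778, 5.9608, 7.1907]

Each diagonal entry of L is the vertex degree and each off-diagonal entry is -1 where an edge is present, 0 otherwise; in the order [0, 1, 2, 3, 4, 5, 6, 7] the diagonal is [1, 2, 5, 6, 3, 4, 4, 3]. The multiplicity of 0 as a Laplacian eigenvalue equals the number of connected components. The eigenvalues sum to 28, which equals trace(L) = 2|E|. There is one zero in the spectrum, matching the 1 component.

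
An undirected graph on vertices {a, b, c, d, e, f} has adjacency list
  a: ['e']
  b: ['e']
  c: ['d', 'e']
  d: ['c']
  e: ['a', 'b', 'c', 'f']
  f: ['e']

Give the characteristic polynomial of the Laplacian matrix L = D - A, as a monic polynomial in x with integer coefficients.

x^6 - 10x^5 + 33x^4 - 46x^3 + 28x^2 - 6x

Reading degrees in the order [a, b, c, d, e, f] gives [1, 1, 2, 1, 4, 1]; set D = diag(1, 1, 2, 1, 4, 1) and form L = D - A. L has integer entries, so p(x) = det(xI - L) has integer coefficients. Expanding the determinant yields x^6 - 10x^5 + 33x^4 - 46x^3 + 28x^2 - 6x. The constant term is 0 because L is singular (the all-ones vector lies in its kernel). The eigenvalues sum to 10, which equals trace(L) = 2|E|. The largest eigenvalue, 5.0861, is at most the vertex count 6.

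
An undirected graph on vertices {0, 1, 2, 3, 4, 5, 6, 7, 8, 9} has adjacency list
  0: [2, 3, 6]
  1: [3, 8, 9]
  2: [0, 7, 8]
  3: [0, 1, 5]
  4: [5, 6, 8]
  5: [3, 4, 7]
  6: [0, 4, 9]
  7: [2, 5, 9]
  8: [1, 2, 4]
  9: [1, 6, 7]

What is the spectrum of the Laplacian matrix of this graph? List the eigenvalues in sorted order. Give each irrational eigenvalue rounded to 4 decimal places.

[0, 2, 2, 2, 2, 2, 5, 5, 5, 5]

Each diagonal entry of L is the vertex degree and each off-diagonal entry is -1 where an edge is present, 0 otherwise; in the order [0, 1, 2, 3, 4, 5, 6, 7, 8, 9] the diagonal is [3, 3, 3, 3, 3, 3, 3, 3, 3, 3]. The multiplicity of 0 as a Laplacian eigenvalue equals the number of connected components. The single zero eigenvalue shows the graph is connected. The eigenvalues sum to 30, which equals trace(L) = 2|E|.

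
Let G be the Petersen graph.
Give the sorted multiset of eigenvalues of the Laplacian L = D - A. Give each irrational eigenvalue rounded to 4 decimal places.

The graph has 10 vertices and degree multiset [3, 3, 3, 3, 3, 3, 3, 3, 3, 3]; D is the diagonal matrix of degrees and L = D - A. Since every row of L sums to 0, the all-ones vector is in the kernel and 0 is an eigenvalue. The largest eigenvalue, 5, is at most the vertex count 10.

[0, 2, 2, 2, 2, 2, 5, 5, 5, 5]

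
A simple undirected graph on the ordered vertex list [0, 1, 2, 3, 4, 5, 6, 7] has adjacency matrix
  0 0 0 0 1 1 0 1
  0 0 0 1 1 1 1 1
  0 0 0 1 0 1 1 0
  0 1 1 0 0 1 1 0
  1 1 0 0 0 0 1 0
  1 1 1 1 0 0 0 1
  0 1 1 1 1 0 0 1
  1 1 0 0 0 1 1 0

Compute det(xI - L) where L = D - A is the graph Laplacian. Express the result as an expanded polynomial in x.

With the vertex order [0, 1, 2, 3, 4, 5, 6, 7], the degrees are [3, 5, 3, 4, 3, 5, 5, 4], giving D = diag(3, 5, 3, 4, 3, 5, 5, 4) and L = D - A. Computing det(xI - L) by cofactor expansion (or equivalently via sum-over-permutations) gives x^8 - 32x^7 + 429x^6 - 3118x^5 + 13244x^4 - 32808x^3 + 43779x^2 - 24200x. Since p(0) = det(-L) = 0, x divides p(x). The eigenvalues sum to 32, which equals trace(L) = 2|E|. By the matrix-tree theorem the graph has (1/8) * product of the nonzero eigenvalues = 3025 spanning trees.

x^8 - 32x^7 + 429x^6 - 3118x^5 + 13244x^4 - 32808x^3 + 43779x^2 - 24200x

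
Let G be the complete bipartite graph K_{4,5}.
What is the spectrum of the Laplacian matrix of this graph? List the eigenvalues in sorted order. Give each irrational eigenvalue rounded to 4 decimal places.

[0, 4, 4, 4, 4, 5, 5, 5, 9]

The graph has 9 vertices and degree multiset [5, 5, 5, 5, 4, 4, 4, 4, 4]; D is the diagonal matrix of degrees and L = D - A. The multiplicity of 0 as a Laplacian eigenvalue equals the number of connected components. The single zero eigenvalue shows the graph is connected. There is one zero in the spectrum, matching the 1 component.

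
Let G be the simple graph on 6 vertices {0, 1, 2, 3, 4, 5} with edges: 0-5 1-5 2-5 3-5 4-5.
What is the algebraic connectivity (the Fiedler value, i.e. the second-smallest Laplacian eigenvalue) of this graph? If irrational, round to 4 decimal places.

Each diagonal entry of L is the vertex degree and each off-diagonal entry is -1 where an edge is present, 0 otherwise; in the order [0, 1, 2, 3, 4, 5] the diagonal is [1, 1, 1, 1, 1, 5]. The smallest Laplacian eigenvalue is always 0. The next one, lambda_2 = 1, measures how hard the graph is to disconnect: larger values mean better connectivity. The largest eigenvalue, 6, is at most the vertex count 6. There is one zero in the spectrum, matching the 1 component.

1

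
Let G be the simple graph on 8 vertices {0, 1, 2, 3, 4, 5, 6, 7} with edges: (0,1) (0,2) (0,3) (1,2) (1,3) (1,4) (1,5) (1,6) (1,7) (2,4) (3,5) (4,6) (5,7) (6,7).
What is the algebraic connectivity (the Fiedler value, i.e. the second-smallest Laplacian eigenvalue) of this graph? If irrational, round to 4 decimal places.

1.7530

With the vertex order [0, 1, 2, 3, 4, 5, 6, 7], the degrees are [3, 7, 3, 3, 3, 3, 3, 3], giving D = diag(3, 7, 3, 3, 3, 3, 3, 3) and L = D - A. The sorted Laplacian eigenvalues are [0, 1.7530, 1.7530, 3.4450, 3.4450, 4.8019, 4.8019, 8]; the algebraic connectivity is the second entry, 1.7530. The eigenvalues sum to 28, which equals trace(L) = 2|E|. There is one zero in the spectrum, matching the 1 component.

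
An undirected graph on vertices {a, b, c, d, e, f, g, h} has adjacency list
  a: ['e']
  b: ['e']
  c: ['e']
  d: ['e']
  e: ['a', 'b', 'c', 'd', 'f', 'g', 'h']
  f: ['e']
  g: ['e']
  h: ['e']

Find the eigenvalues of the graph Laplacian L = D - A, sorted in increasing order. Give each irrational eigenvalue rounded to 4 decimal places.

[0, 1, 1, 1, 1, 1, 1, 8]

Each diagonal entry of L is the vertex degree and each off-diagonal entry is -1 where an edge is present, 0 otherwise; in the order [a, b, c, d, e, f, g, h] the diagonal is [1, 1, 1, 1, 7, 1, 1, 1]. Diagonalising L (or applying a numerical eigensolver to the 8x8 matrix) gives the spectrum above. The single zero eigenvalue shows the graph is connected. The largest eigenvalue, 8, is at most the vertex count 8. The eigenvalues sum to 14, which equals trace(L) = 2|E|.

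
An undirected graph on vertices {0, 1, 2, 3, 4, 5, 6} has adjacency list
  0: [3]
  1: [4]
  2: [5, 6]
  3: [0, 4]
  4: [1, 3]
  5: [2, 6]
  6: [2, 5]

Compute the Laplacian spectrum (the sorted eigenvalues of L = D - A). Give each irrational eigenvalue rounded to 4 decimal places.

[0, 0, 0.5858, 2, 3, 3, 3.4142]

Reading degrees in the order [0, 1, 2, 3, 4, 5, 6] gives [1, 1, 2, 2, 2, 2, 2]; set D = diag(1, 1, 2, 2, 2, 2, 2) and form L = D - A. Diagonalising L (or applying a numerical eigensolver to the 7x7 matrix) gives the spectrum above. The 2 zero eigenvalues correspond to the 2 connected components. The eigenvalues sum to 12, which equals trace(L) = 2|E|.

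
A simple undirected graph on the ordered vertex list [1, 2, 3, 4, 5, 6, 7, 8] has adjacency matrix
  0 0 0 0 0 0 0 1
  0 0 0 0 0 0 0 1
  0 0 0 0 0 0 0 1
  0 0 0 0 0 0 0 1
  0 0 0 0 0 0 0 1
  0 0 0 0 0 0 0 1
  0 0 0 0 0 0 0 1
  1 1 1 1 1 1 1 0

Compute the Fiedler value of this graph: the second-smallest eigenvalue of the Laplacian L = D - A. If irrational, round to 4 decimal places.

Each diagonal entry of L is the vertex degree and each off-diagonal entry is -1 where an edge is present, 0 otherwise; in the order [1, 2, 3, 4, 5, 6, 7, 8] the diagonal is [1, 1, 1, 1, 1, 1, 1, 7]. The smallest Laplacian eigenvalue is always 0. The next one, lambda_2 = 1, measures how hard the graph is to disconnect: larger values mean better connectivity. The eigenvalues sum to 14, which equals trace(L) = 2|E|.

1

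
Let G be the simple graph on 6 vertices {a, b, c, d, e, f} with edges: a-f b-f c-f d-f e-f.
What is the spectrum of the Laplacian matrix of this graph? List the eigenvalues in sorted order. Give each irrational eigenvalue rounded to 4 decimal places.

[0, 1, 1, 1, 1, 6]

With the vertex order [a, b, c, d, e, f], the degrees are [1, 1, 1, 1, 1, 5], giving D = diag(1, 1, 1, 1, 1, 5) and L = D - A. Since every row of L sums to 0, the all-ones vector is in the kernel and 0 is an eigenvalue. The single zero eigenvalue shows the graph is connected. The eigenvalues sum to 10, which equals trace(L) = 2|E|.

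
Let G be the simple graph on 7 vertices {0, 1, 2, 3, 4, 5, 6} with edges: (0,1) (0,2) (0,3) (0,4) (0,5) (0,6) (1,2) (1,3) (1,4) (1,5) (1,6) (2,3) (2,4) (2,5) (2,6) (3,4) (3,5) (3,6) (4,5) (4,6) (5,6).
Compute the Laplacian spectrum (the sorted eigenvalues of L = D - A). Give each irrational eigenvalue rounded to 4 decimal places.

Each diagonal entry of L is the vertex degree and each off-diagonal entry is -1 where an edge is present, 0 otherwise; in the order [0, 1, 2, 3, 4, 5, 6] the diagonal is [6, 6, 6, 6, 6, 6, 6]. The multiplicity of 0 as a Laplacian eigenvalue equals the number of connected components. The single zero eigenvalue shows the graph is connected. There is one zero in the spectrum, matching the 1 component. The eigenvalues sum to 42, which equals trace(L) = 2|E|.

[0, 7, 7, 7, 7, 7, 7]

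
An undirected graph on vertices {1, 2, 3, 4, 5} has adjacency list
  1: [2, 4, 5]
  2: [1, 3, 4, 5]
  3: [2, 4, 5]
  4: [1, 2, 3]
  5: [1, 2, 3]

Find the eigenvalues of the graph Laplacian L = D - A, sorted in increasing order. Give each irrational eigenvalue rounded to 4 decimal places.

[0, 3, 3, 5, 5]

Reading degrees in the order [1, 2, 3, 4, 5] gives [3, 4, 3, 3, 3]; set D = diag(3, 4, 3, 3, 3) and form L = D - A. Since every row of L sums to 0, the all-ones vector is in the kernel and 0 is an eigenvalue. The largest eigenvalue, 5, is at most the vertex count 5.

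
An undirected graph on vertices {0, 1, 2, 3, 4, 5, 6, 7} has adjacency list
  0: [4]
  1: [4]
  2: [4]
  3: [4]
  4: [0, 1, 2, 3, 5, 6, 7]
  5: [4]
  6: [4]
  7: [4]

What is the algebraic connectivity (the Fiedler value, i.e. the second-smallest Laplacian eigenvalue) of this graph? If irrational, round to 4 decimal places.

1

Reading degrees in the order [0, 1, 2, 3, 4, 5, 6, 7] gives [1, 1, 1, 1, 7, 1, 1, 1]; set D = diag(1, 1, 1, 1, 7, 1, 1, 1) and form L = D - A. The sorted Laplacian eigenvalues are [0, 1, 1, 1, 1, 1, 1, 8]; the algebraic connectivity is the second entry, 1. By the matrix-tree theorem the graph has (1/8) * product of the nonzero eigenvalues = 1 spanning tree.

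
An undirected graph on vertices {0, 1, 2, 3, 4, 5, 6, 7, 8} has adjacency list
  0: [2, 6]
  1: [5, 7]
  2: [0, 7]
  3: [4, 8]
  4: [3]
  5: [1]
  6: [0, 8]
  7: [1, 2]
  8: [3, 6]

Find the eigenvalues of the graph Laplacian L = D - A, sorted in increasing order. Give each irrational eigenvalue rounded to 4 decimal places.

Each diagonal entry of L is the vertex degree and each off-diagonal entry is -1 where an edge is present, 0 otherwise; in the order [0, 1, 2, 3, 4, 5, 6, 7, 8] the diagonal is [2, 2, 2, 2, 1, 1, 2, 2, 2]. Diagonalising L (or applying a numerical eigensolver to the 9x9 matrix) gives the spectrum above. The single zero eigenvalue shows the graph is connected. The largest eigenvalue, 3.8794, is at most the vertex count 9.

[0, 0.1206, 0.4679, 1, 1.6527, 2.3473, 3, 3.5321, 3.8794]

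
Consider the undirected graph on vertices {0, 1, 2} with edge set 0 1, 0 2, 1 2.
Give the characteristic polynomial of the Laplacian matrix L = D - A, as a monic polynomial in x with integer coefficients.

With the vertex order [0, 1, 2], the degrees are [2, 2, 2], giving D = diag(2, 2, 2) and L = D - A. The eigenvalues of L are [0, 3, 3]; the characteristic polynomial is the product of (x - lambda_i), which multiplies out to x^3 - 6x^2 + 9x. The constant term is 0 because L is singular (the all-ones vector lies in its kernel). By the matrix-tree theorem the graph has (1/3) * product of the nonzero eigenvalues = 3 spanning trees.

x^3 - 6x^2 + 9x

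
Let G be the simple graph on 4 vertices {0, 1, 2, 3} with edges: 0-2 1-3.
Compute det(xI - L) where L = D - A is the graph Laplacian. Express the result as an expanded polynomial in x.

Each diagonal entry of L is the vertex degree and each off-diagonal entry is -1 where an edge is present, 0 otherwise; in the order [0, 1, 2, 3] the diagonal is [1, 1, 1, 1]. The eigenvalues of L are [0, 0, 2, 2]; the characteristic polynomial is the product of (x - lambda_i), which multiplies out to x^4 - 4x^3 + 4x^2. Since p(0) = det(-L) = 0, x divides p(x).

x^4 - 4x^3 + 4x^2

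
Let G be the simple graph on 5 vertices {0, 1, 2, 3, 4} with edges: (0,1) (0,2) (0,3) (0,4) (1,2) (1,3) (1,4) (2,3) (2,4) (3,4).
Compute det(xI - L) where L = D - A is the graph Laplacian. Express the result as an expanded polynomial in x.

With the vertex order [0, 1, 2, 3, 4], the degrees are [4, 4, 4, 4, 4], giving D = diag(4, 4, 4, 4, 4) and L = D - A. The eigenvalues of L are [0, 5, 5, 5, 5]; the characteristic polynomial is the product of (x - lambda_i), which multiplies out to x^5 - 20x^4 + 150x^3 - 500x^2 + 625x. The constant term is 0 because L is singular (the all-ones vector lies in its kernel). By the matrix-tree theorem the graph has (1/5) * product of the nonzero eigenvalues = 125 spanning trees.

x^5 - 20x^4 + 150x^3 - 500x^2 + 625x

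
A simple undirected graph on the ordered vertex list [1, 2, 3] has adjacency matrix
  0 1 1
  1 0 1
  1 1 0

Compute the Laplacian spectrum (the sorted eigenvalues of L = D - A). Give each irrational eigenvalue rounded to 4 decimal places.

[0, 3, 3]

Each diagonal entry of L is the vertex degree and each off-diagonal entry is -1 where an edge is present, 0 otherwise; in the order [1, 2, 3] the diagonal is [2, 2, 2]. Since every row of L sums to 0, the all-ones vector is in the kernel and 0 is an eigenvalue. The single zero eigenvalue shows the graph is connected.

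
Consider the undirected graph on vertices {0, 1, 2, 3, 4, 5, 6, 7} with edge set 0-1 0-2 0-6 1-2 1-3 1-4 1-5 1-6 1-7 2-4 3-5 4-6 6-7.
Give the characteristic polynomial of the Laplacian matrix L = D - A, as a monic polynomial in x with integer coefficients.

With the vertex order [0, 1, 2, 3, 4, 5, 6, 7], the degrees are [3, 7, 3, 2, 3, 2, 4, 2], giving D = diag(3, 7, 3, 2, 3, 2, 4, 2) and L = D - A. L has integer entries, so p(x) = det(xI - L) has integer coefficients. Expanding the determinant yields x^8 - 26x^7 + 273x^6 - 1502x^5 + 4673x^4 - 8192x^3 + 7437x^2 - 2664x. Since p(0) = det(-L) = 0, x divides p(x). By the matrix-tree theorem the graph has (1/8) * product of the nonzero eigenvalues = 333 spanning trees.

x^8 - 26x^7 + 273x^6 - 1502x^5 + 4673x^4 - 8192x^3 + 7437x^2 - 2664x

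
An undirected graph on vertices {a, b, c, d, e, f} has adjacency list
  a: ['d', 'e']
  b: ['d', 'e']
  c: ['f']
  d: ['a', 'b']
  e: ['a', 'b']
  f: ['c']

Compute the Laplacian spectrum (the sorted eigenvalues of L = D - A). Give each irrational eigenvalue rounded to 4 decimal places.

With the vertex order [a, b, c, d, e, f], the degrees are [2, 2, 1, 2, 2, 1], giving D = diag(2, 2, 1, 2, 2, 1) and L = D - A. Diagonalising L (or applying a numerical eigensolver to the 6x6 matrix) gives the spectrum above. The 2 zero eigenvalues correspond to the 2 connected components. There are 2 zeros in the spectrum, matching the 2 components.

[0, 0, 2, 2, 2, 4]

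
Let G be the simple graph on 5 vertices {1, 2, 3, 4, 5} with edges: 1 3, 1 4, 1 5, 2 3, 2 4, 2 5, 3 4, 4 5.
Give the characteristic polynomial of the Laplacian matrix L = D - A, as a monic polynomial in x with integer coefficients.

Reading degrees in the order [1, 2, 3, 4, 5] gives [3, 3, 3, 4, 3]; set D = diag(3, 3, 3, 4, 3) and form L = D - A. The eigenvalues of L are [0, 3, 3, 5, 5]; the characteristic polynomial is the product of (x - lambda_i), which multiplies out to x^5 - 16x^4 + 94x^3 - 240x^2 + 225x. Since p(0) = det(-L) = 0, x divides p(x). There is one zero in the spectrum, matching the 1 component.

x^5 - 16x^4 + 94x^3 - 240x^2 + 225x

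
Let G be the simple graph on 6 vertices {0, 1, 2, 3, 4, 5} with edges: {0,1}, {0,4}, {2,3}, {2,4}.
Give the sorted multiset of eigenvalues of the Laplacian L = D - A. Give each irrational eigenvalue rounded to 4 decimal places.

[0, 0, 0.3820, 1.3820, 2.6180, 3.6180]

Reading degrees in the order [0, 1, 2, 3, 4, 5] gives [2, 1, 2, 1, 2, 0]; set D = diag(2, 1, 2, 1, 2, 0) and form L = D - A. Diagonalising L (or applying a numerical eigensolver to the 6x6 matrix) gives the spectrum above. The 2 zero eigenvalues correspond to the 2 connected components. The eigenvalues sum to 8, which equals trace(L) = 2|E|.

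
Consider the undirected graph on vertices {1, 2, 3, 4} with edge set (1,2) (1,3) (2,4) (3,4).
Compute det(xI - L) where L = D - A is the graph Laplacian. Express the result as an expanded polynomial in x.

x^4 - 8x^3 + 20x^2 - 16x

With the vertex order [1, 2, 3, 4], the degrees are [2, 2, 2, 2], giving D = diag(2, 2, 2, 2) and L = D - A. The eigenvalues of L are [0, 2, 2, 4]; the characteristic polynomial is the product of (x - lambda_i), which multiplies out to x^4 - 8x^3 + 20x^2 - 16x. Since p(0) = det(-L) = 0, x divides p(x). By the matrix-tree theorem the graph has (1/4) * product of the nonzero eigenvalues = 4 spanning trees.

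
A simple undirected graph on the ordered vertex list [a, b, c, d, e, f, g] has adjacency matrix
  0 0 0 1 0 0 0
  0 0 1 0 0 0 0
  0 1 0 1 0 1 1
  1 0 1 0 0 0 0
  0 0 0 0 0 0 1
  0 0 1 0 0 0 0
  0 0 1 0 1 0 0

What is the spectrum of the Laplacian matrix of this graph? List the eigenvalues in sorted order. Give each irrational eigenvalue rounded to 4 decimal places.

Reading degrees in the order [a, b, c, d, e, f, g] gives [1, 1, 4, 2, 1, 1, 2]; set D = diag(1, 1, 4, 2, 1, 1, 2) and form L = D - A. L is symmetric positive semidefinite, so every eigenvalue is real and nonnegative. The largest eigenvalue, 5.1642, is at most the vertex count 7. The eigenvalues sum to 12, which equals trace(L) = 2|E|.

[0, 0.3820, 0.6086, 1, 2.2271, 2.6180, 5.1642]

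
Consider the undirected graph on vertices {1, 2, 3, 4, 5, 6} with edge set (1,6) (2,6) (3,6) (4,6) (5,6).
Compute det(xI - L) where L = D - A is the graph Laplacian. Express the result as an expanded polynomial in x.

Reading degrees in the order [1, 2, 3, 4, 5, 6] gives [1, 1, 1, 1, 1, 5]; set D = diag(1, 1, 1, 1, 1, 5) and form L = D - A. Computing det(xI - L) by cofactor expansion (or equivalently via sum-over-permutations) gives x^6 - 10x^5 + 30x^4 - 40x^3 + 25x^2 - 6x. Since p(0) = det(-L) = 0, x divides p(x). The largest eigenvalue, 6, is at most the vertex count 6.

x^6 - 10x^5 + 30x^4 - 40x^3 + 25x^2 - 6x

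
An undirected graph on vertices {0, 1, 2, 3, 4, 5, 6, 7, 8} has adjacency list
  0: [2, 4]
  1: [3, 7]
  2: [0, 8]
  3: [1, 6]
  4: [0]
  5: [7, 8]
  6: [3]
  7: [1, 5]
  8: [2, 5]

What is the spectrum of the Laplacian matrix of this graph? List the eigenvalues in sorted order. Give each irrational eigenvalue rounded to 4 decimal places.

With the vertex order [0, 1, 2, 3, 4, 5, 6, 7, 8], the degrees are [2, 2, 2, 2, 1, 2, 1, 2, 2], giving D = diag(2, 2, 2, 2, 1, 2, 1, 2, 2) and L = D - A. Since every row of L sums to 0, the all-ones vector is in the kernel and 0 is an eigenvalue. The single zero eigenvalue shows the graph is connected. There is one zero in the spectrum, matching the 1 component. By the matrix-tree theorem the graph has (1/9) * product of the nonzero eigenvalues = 1 spanning tree.

[0, 0.1206, 0.4679, 1, 1.6527, 2.3473, 3, 3.5321, 3.8794]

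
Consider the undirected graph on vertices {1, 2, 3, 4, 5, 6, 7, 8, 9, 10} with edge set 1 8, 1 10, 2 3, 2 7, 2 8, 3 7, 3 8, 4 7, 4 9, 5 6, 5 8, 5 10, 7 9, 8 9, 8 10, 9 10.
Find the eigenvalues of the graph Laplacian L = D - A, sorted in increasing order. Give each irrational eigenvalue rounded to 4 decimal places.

[0, 0.5860, 1.2643, 1.6821, 2.8107, 3.9306, 4, 4.8761, 5.5475, 7.3026]

With the vertex order [1, 2, 3, 4, 5, 6, 7, 8, 9, 10], the degrees are [2, 3, 3, 2, 3, 1, 4, 6, 4, 4], giving D = diag(2, 3, 3, 2, 3, 1, 4, 6, 4, 4) and L = D - A. Diagonalising L (or applying a numerical eigensolver to the 10x10 matrix) gives the spectrum above. There is one zero in the spectrum, matching the 1 component. By the matrix-tree theorem the graph has (1/10) * product of the nonzero eigenvalues = 1088 spanning trees.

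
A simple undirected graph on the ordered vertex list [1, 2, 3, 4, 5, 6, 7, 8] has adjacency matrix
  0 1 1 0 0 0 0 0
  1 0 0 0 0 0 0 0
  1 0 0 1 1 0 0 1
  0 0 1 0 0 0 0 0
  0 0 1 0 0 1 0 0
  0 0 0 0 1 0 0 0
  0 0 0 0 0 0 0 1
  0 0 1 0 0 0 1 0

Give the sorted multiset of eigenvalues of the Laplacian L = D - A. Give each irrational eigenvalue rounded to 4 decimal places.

Reading degrees in the order [1, 2, 3, 4, 5, 6, 7, 8] gives [2, 1, 4, 1, 2, 1, 1, 2]; set D = diag(2, 1, 4, 1, 2, 1, 1, 2) and form L = D - A. The multiplicity of 0 as a Laplacian eigenvalue equals the number of connected components.

[0, 0.3820, 0.3820, 0.7639, 2, 2.6180, 2.6180, 5.2361]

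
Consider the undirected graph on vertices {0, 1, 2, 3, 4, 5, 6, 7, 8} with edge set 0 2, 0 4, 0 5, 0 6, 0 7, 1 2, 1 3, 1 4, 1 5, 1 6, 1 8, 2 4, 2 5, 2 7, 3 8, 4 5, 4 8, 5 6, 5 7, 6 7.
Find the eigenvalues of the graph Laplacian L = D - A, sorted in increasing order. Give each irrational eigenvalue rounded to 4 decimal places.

[0, 1.2321, 3.1691, 4.1589, 4.6828, 5.6297, 6.4253, 7.0689, 7.6332]

Each diagonal entry of L is the vertex degree and each off-diagonal entry is -1 where an edge is present, 0 otherwise; in the order [0, 1, 2, 3, 4, 5, 6, 7, 8] the diagonal is [5, 6, 5, 2, 5, 6, 4, 4, 3]. L is symmetric positive semidefinite, so every eigenvalue is real and nonnegative. The single zero eigenvalue shows the graph is connected. There is one zero in the spectrum, matching the 1 component.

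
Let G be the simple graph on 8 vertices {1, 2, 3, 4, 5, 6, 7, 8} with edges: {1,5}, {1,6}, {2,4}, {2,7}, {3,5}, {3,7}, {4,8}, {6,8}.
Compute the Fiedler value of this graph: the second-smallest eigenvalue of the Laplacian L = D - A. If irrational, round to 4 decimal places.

With the vertex order [1, 2, 3, 4, 5, 6, 7, 8], the degrees are [2, 2, 2, 2, 2, 2, 2, 2], giving D = diag(2, 2, 2, 2, 2, 2, 2, 2) and L = D - A. The smallest Laplacian eigenvalue is always 0. The next one, lambda_2 = 0.5858, measures how hard the graph is to disconnect: larger values mean better connectivity. The eigenvalues sum to 16, which equals trace(L) = 2|E|. The largest eigenvalue, 4, is at most the vertex count 8.

0.5858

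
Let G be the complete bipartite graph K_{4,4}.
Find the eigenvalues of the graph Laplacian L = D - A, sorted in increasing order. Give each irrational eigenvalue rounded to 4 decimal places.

[0, 4, 4, 4, 4, 4, 4, 8]

The graph has 8 vertices and degree multiset [4, 4, 4, 4, 4, 4, 4, 4]; D is the diagonal matrix of degrees and L = D - A. Diagonalising L (or applying a numerical eigensolver to the 8x8 matrix) gives the spectrum above. The single zero eigenvalue shows the graph is connected. The eigenvalues sum to 32, which equals trace(L) = 2|E|.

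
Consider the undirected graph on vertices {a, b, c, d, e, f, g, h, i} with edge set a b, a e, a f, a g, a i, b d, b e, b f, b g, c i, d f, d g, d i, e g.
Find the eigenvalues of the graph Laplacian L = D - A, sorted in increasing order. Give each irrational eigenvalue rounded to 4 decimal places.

Reading degrees in the order [a, b, c, d, e, f, g, h, i] gives [5, 5, 1, 4, 3, 3, 4, 0, 3]; set D = diag(5, 5, 1, 4, 3, 3, 4, 0, 3) and form L = D - A. Diagonalising L (or applying a numerical eigensolver to the 9x9 matrix) gives the spectrum above. The 2 zero eigenvalues correspond to the 2 connected components. There are 2 zeros in the spectrum, matching the 2 components. The largest eigenvalue, 6.7042, is at most the vertex count 9.

[0, 0, 0.6931, 2.4982, 3.1583, 4, 5, 5.9462, 6.7042]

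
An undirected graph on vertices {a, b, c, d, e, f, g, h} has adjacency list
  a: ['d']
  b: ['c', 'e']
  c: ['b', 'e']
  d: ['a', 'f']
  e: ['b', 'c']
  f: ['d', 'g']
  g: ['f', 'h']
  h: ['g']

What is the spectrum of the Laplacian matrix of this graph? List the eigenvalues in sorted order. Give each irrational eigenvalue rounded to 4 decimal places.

Each diagonal entry of L is the vertex degree and each off-diagonal entry is -1 where an edge is present, 0 otherwise; in the order [a, b, c, d, e, f, g, h] the diagonal is [1, 2, 2, 2, 2, 2, 2, 1]. Since every row of L sums to 0, the all-ones vector is in the kernel and 0 is an eigenvalue. The 2 zero eigenvalues correspond to the 2 connected components. The eigenvalues sum to 14, which equals trace(L) = 2|E|.

[0, 0, 0.3820, 1.3820, 2.6180, 3, 3, 3.6180]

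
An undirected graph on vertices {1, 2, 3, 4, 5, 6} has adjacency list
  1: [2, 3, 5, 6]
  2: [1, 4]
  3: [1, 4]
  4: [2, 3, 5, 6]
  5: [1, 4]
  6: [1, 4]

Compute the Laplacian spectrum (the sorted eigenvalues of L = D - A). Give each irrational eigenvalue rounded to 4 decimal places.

[0, 2, 2, 2, 4, 6]

Reading degrees in the order [1, 2, 3, 4, 5, 6] gives [4, 2, 2, 4, 2, 2]; set D = diag(4, 2, 2, 4, 2, 2) and form L = D - A. The multiplicity of 0 as a Laplacian eigenvalue equals the number of connected components. The single zero eigenvalue shows the graph is connected.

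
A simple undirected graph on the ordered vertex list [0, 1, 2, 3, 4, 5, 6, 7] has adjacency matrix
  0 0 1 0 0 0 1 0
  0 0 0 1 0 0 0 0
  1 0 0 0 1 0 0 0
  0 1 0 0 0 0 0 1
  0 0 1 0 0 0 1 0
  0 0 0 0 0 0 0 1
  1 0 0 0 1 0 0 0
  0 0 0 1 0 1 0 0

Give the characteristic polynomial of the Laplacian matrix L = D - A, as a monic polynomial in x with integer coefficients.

Each diagonal entry of L is the vertex degree and each off-diagonal entry is -1 where an edge is present, 0 otherwise; in the order [0, 1, 2, 3, 4, 5, 6, 7] the diagonal is [2, 1, 2, 2, 2, 1, 2, 2]. L has integer entries, so p(x) = det(xI - L) has integer coefficients. Expanding the determinant yields x^8 - 14x^7 + 78x^6 - 220x^5 + 328x^4 - 240x^3 + 64x^2. Since p(0) = det(-L) = 0, x divides p(x).

x^8 - 14x^7 + 78x^6 - 220x^5 + 328x^4 - 240x^3 + 64x^2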